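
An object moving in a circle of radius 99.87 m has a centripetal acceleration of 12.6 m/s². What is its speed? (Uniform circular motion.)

v = √(a_c × r) = √(12.6 × 99.87) = 35.47 m/s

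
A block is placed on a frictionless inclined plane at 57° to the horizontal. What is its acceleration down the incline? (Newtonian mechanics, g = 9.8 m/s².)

a = g sin(θ) = 9.8 × sin(57°) = 9.8 × 0.8387 = 8.22 m/s²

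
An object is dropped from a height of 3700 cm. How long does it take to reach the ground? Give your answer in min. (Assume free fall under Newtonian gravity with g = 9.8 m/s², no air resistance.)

h = 3700 cm × 0.01 = 37.0 m
t = √(2h/g) = √(2 × 37.0 / 9.8) = 2.74791 s
t = 2.74791 s / 60.0 = 0.0458 min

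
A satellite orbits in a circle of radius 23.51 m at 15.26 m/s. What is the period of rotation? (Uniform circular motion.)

T = 2πr/v = 2π×23.51/15.26 = 9.68 s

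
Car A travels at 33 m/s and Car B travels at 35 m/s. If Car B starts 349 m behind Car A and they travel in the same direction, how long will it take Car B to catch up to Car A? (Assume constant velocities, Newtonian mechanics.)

Relative speed: v_rel = 35 - 33 = 2 m/s
Time to catch: t = d₀/v_rel = 349/2 = 174.5 s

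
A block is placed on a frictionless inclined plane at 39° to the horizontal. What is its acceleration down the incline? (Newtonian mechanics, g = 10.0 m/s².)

a = g sin(θ) = 10.0 × sin(39°) = 10.0 × 0.6293 = 6.29 m/s²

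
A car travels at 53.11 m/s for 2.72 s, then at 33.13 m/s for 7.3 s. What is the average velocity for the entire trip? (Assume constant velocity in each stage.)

d₁ = v₁t₁ = 53.11 × 2.72 = 144.4592 m
d₂ = v₂t₂ = 33.13 × 7.3 = 241.849 m
d_total = 386.3082 m, t_total = 10.02 s
v_avg = d_total/t_total = 386.3082/10.02 = 38.55 m/s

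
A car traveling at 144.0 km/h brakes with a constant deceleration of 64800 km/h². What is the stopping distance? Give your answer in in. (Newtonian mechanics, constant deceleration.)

v₀ = 144.0 km/h × 0.2777777777777778 = 40.0 m/s
a = 64800 km/h² × 7.716049382716049e-05 = 5.0 m/s²
d = v₀² / (2a) = 40.0² / (2 × 5.0) = 1600.0 / 10.0 = 160.0 m
d = 160.0 m / 0.0254 = 6299 in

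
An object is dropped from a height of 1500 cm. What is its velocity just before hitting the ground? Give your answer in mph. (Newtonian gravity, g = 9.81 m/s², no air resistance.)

h = 1500 cm × 0.01 = 15.0 m
v = √(2gh) = √(2 × 9.81 × 15.0) = 17.1552 m/s
v = 17.1552 m/s / 0.44704 = 38.38 mph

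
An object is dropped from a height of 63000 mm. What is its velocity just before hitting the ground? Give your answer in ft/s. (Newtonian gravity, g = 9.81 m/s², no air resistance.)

h = 63000 mm × 0.001 = 63.0 m
v = √(2gh) = √(2 × 9.81 × 63.0) = 35.1576 m/s
v = 35.1576 m/s / 0.3048 = 115.3 ft/s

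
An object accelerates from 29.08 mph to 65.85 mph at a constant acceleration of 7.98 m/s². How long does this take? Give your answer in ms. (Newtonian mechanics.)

v₀ = 29.08 mph × 0.44704 = 12.9999 m/s
v = 65.85 mph × 0.44704 = 29.4376 m/s
t = (v - v₀) / a = (29.4376 - 12.9999) / 7.98 = 2.05986 s
t = 2.05986 s / 0.001 = 2060 ms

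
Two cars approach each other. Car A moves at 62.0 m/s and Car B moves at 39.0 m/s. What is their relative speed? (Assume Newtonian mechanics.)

v_rel = v_A + v_B = 62.0 + 39.0 = 101.0 m/s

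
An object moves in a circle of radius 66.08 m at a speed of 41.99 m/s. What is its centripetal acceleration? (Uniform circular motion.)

a_c = v²/r = 41.99²/66.08 = 1763.1601/66.08 = 26.68 m/s²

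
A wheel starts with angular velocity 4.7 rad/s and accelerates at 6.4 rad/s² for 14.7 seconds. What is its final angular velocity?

ω = ω₀ + αt = 4.7 + 6.4 × 14.7 = 98.78 rad/s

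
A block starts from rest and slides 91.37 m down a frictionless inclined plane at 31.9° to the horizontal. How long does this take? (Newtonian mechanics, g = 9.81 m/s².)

a = g sin(θ) = 9.81 × sin(31.9°) = 5.184 m/s²
t = √(2d/a) = √(2 × 91.37 / 5.184) = 5.94 s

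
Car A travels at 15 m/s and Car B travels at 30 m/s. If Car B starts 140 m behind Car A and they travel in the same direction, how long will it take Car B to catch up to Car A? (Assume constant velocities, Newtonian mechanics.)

Relative speed: v_rel = 30 - 15 = 15 m/s
Time to catch: t = d₀/v_rel = 140/15 = 9.33 s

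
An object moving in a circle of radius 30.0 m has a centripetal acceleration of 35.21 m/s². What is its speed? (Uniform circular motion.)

v = √(a_c × r) = √(35.21 × 30.0) = 32.5 m/s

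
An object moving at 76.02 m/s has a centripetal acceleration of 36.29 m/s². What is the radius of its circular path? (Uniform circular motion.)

r = v²/a_c = 76.02²/36.29 = 159.25 m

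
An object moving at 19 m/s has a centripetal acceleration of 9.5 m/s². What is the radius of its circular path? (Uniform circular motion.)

r = v²/a_c = 19²/9.5 = 38.0 m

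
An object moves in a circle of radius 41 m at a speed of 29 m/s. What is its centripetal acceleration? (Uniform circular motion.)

a_c = v²/r = 29²/41 = 841/41 = 20.51 m/s²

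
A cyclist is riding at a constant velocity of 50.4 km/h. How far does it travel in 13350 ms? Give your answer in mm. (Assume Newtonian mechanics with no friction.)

v = 50.4 km/h × 0.2777777777777778 = 14.0 m/s
t = 13350 ms × 0.001 = 13.35 s
d = v × t = 14.0 × 13.35 = 186.9 m
d = 186.9 m / 0.001 = 186900 mm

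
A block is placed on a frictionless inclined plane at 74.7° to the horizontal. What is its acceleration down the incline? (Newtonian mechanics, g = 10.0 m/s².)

a = g sin(θ) = 10.0 × sin(74.7°) = 10.0 × 0.9646 = 9.65 m/s²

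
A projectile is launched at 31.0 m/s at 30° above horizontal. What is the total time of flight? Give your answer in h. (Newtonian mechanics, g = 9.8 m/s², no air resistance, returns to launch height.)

T = 2 × v₀ × sin(θ) / g = 2 × 31.0 × sin(30°) / 9.8 = 2 × 31.0 × 0.5 / 9.8 = 3.16327 s
T = 3.16327 s / 3600.0 = 0.0008787 h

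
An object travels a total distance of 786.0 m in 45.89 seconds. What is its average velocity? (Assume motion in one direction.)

v_avg = Δd / Δt = 786.0 / 45.89 = 17.13 m/s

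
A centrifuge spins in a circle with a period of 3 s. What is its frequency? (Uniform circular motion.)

f = 1/T = 1/3 = 0.3333 Hz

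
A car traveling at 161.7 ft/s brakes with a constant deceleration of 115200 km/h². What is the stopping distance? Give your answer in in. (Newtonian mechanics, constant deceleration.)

v₀ = 161.7 ft/s × 0.3048 = 49.2862 m/s
a = 115200 km/h² × 7.716049382716049e-05 = 8.88889 m/s²
d = v₀² / (2a) = 49.2862² / (2 × 8.88889) = 2429.13 / 17.7778 = 136.638 m
d = 136.638 m / 0.0254 = 5379 in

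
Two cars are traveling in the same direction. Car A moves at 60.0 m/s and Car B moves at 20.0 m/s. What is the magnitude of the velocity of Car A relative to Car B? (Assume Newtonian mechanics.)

v_rel = |v_A - v_B| = |60.0 - 20.0| = 40.0 m/s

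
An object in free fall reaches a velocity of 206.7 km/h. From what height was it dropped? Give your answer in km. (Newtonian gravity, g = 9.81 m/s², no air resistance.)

v = 206.7 km/h × 0.2777777777777778 = 57.4167 m/s
h = v² / (2g) = 57.4167² / (2 × 9.81) = 168.026 m
h = 168.026 m / 1000.0 = 0.168 km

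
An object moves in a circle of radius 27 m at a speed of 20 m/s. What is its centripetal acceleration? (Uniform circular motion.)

a_c = v²/r = 20²/27 = 400/27 = 14.81 m/s²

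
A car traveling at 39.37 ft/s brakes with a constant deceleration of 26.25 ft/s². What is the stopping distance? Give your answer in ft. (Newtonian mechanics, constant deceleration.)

v₀ = 39.37 ft/s × 0.3048 = 12.0 m/s
a = 26.25 ft/s² × 0.3048 = 8.001 m/s²
d = v₀² / (2a) = 12.0² / (2 × 8.001) = 144.0 / 16.002 = 8.99888 m
d = 8.99888 m / 0.3048 = 29.52 ft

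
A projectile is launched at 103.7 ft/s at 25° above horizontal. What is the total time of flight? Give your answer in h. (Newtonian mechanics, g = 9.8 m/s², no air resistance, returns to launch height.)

v₀ = 103.7 ft/s × 0.3048 = 31.6078 m/s
T = 2 × v₀ × sin(θ) / g = 2 × 31.6078 × sin(25°) / 9.8 = 2 × 31.6078 × 0.422618 / 9.8 = 2.72613 s
T = 2.72613 s / 3600.0 = 0.0007573 h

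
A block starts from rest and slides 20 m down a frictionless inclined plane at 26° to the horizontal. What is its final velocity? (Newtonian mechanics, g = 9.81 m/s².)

a = g sin(θ) = 9.81 × sin(26°) = 4.3004 m/s²
v = √(2ad) = √(2 × 4.3004 × 20) = 13.12 m/s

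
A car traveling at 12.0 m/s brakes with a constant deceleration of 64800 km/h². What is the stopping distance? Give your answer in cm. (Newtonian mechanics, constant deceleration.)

a = 64800 km/h² × 7.716049382716049e-05 = 5.0 m/s²
d = v₀² / (2a) = 12.0² / (2 × 5.0) = 144.0 / 10.0 = 14.4 m
d = 14.4 m / 0.01 = 1440 cm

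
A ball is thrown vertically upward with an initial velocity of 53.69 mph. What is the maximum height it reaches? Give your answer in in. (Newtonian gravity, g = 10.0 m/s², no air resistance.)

v₀ = 53.69 mph × 0.44704 = 24.0016 m/s
h_max = v₀² / (2g) = 24.0016² / (2 × 10.0) = 576.077 / 20.0 = 28.8039 m
h_max = 28.8039 m / 0.0254 = 1134 in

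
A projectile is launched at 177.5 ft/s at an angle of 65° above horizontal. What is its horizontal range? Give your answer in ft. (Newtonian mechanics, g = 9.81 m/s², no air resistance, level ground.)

v₀ = 177.5 ft/s × 0.3048 = 54.102 m/s
R = v₀² × sin(2θ) / g = 54.102² × sin(2 × 65°) / 9.81 = 2927.03 × 0.766044 / 9.81 = 228.566 m
R = 228.566 m / 0.3048 = 749.9 ft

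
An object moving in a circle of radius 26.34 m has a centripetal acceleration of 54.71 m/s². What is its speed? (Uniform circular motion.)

v = √(a_c × r) = √(54.71 × 26.34) = 37.96 m/s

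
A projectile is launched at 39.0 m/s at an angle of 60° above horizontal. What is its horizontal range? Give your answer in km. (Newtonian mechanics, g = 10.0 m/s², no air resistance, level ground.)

R = v₀² × sin(2θ) / g = 39.0² × sin(2 × 60°) / 10.0 = 1521.0 × 0.866025 / 10.0 = 131.722 m
R = 131.722 m / 1000.0 = 0.1317 km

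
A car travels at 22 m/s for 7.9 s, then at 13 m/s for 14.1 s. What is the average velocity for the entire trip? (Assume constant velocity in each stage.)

d₁ = v₁t₁ = 22 × 7.9 = 173.8 m
d₂ = v₂t₂ = 13 × 14.1 = 183.3 m
d_total = 357.1 m, t_total = 22.0 s
v_avg = d_total/t_total = 357.1/22.0 = 16.23 m/s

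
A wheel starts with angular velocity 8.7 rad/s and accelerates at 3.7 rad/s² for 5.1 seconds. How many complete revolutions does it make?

θ = ω₀t + ½αt² = 8.7×5.1 + ½×3.7×5.1² = 92.4885 rad
Total revolutions = θ/(2π) = 92.4885/(2π) = 14.72
Complete revolutions = ⌊14.72⌋ = 14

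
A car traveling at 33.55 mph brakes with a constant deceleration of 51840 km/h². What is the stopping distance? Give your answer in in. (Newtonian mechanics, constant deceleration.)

v₀ = 33.55 mph × 0.44704 = 14.9982 m/s
a = 51840 km/h² × 7.716049382716049e-05 = 4.0 m/s²
d = v₀² / (2a) = 14.9982² / (2 × 4.0) = 224.946 / 8.0 = 28.1182 m
d = 28.1182 m / 0.0254 = 1107 in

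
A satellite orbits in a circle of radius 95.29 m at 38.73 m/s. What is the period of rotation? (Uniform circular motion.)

T = 2πr/v = 2π×95.29/38.73 = 15.46 s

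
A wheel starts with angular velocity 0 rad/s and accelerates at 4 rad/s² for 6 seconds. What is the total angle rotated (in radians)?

θ = ω₀t + ½αt² = 0×6 + ½×4×6² = 72.0 rad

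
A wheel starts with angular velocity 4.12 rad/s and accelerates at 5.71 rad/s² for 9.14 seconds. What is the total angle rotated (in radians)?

θ = ω₀t + ½αt² = 4.12×9.14 + ½×5.71×9.14² = 276.16 rad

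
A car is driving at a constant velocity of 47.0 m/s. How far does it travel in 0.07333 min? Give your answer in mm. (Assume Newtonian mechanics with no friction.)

t = 0.07333 min × 60.0 = 4.3998 s
d = v × t = 47.0 × 4.3998 = 206.791 m
d = 206.791 m / 0.001 = 206800 mm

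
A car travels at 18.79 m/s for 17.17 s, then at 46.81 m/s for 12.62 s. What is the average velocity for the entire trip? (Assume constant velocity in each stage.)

d₁ = v₁t₁ = 18.79 × 17.17 = 322.6243 m
d₂ = v₂t₂ = 46.81 × 12.62 = 590.7422 m
d_total = 913.3665 m, t_total = 29.79 s
v_avg = d_total/t_total = 913.3665/29.79 = 30.66 m/s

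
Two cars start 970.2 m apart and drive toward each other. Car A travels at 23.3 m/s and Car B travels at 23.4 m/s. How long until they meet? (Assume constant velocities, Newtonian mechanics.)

Combined speed: v_combined = 23.3 + 23.4 = 46.7 m/s
Time to meet: t = d/v_combined = 970.2/46.7 = 20.78 s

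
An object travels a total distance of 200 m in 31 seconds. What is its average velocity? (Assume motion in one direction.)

v_avg = Δd / Δt = 200 / 31 = 6.45 m/s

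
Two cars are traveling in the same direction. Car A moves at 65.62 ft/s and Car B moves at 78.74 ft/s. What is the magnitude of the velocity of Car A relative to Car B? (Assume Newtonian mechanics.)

v_rel = |v_A - v_B| = |65.62 - 78.74| = 13.12 ft/s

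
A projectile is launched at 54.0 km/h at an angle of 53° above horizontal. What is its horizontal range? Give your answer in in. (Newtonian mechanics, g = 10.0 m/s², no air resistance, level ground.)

v₀ = 54.0 km/h × 0.2777777777777778 = 15.0 m/s
R = v₀² × sin(2θ) / g = 15.0² × sin(2 × 53°) / 10.0 = 225.0 × 0.961262 / 10.0 = 21.6284 m
R = 21.6284 m / 0.0254 = 851.5 in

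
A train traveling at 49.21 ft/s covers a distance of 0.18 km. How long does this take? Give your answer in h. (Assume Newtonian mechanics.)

d = 0.18 km × 1000.0 = 180.0 m
v = 49.21 ft/s × 0.3048 = 14.9992 m/s
t = d / v = 180.0 / 14.9992 = 12.0006 s
t = 12.0006 s / 3600.0 = 0.003334 h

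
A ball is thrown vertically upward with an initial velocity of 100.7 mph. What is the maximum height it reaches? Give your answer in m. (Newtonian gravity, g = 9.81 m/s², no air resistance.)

v₀ = 100.7 mph × 0.44704 = 45.0169 m/s
h_max = v₀² / (2g) = 45.0169² / (2 × 9.81) = 2026.52 / 19.62 = 103.3 m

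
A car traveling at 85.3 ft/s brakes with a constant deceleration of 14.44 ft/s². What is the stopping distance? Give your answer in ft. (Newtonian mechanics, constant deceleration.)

v₀ = 85.3 ft/s × 0.3048 = 25.9994 m/s
a = 14.44 ft/s² × 0.3048 = 4.40131 m/s²
d = v₀² / (2a) = 25.9994² / (2 × 4.40131) = 675.969 / 8.80262 = 76.7918 m
d = 76.7918 m / 0.3048 = 251.9 ft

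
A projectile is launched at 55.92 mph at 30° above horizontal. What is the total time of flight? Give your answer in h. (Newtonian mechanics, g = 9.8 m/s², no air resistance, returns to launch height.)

v₀ = 55.92 mph × 0.44704 = 24.9985 m/s
T = 2 × v₀ × sin(θ) / g = 2 × 24.9985 × sin(30°) / 9.8 = 2 × 24.9985 × 0.5 / 9.8 = 2.55087 s
T = 2.55087 s / 3600.0 = 0.0007086 h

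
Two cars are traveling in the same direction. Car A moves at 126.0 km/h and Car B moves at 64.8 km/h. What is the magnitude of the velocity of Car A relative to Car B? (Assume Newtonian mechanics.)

v_rel = |v_A - v_B| = |126.0 - 64.8| = 61.2 km/h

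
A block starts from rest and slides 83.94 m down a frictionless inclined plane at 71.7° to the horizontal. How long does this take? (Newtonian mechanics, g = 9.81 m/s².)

a = g sin(θ) = 9.81 × sin(71.7°) = 9.3139 m/s²
t = √(2d/a) = √(2 × 83.94 / 9.3139) = 4.25 s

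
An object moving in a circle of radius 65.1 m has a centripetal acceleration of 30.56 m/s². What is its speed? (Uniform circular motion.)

v = √(a_c × r) = √(30.56 × 65.1) = 44.6 m/s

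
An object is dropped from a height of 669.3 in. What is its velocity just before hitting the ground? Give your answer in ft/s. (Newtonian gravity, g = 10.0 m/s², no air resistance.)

h = 669.3 in × 0.0254 = 17.0002 m
v = √(2gh) = √(2 × 10.0 × 17.0002) = 18.4392 m/s
v = 18.4392 m/s / 0.3048 = 60.5 ft/s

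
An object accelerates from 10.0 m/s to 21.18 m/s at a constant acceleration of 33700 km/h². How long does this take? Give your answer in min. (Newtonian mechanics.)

a = 33700 km/h² × 7.716049382716049e-05 = 2.60031 m/s²
t = (v - v₀) / a = (21.18 - 10.0) / 2.60031 = 4.29949 s
t = 4.29949 s / 60.0 = 0.07166 min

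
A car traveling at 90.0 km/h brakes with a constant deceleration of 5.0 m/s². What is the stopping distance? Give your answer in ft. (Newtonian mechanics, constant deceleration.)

v₀ = 90.0 km/h × 0.2777777777777778 = 25.0 m/s
d = v₀² / (2a) = 25.0² / (2 × 5.0) = 625.0 / 10.0 = 62.5 m
d = 62.5 m / 0.3048 = 205.1 ft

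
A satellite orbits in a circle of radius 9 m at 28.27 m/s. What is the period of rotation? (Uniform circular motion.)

T = 2πr/v = 2π×9/28.27 = 2.0 s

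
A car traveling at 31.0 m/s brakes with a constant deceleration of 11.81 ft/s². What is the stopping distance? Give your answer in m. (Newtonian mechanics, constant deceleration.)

a = 11.81 ft/s² × 0.3048 = 3.59969 m/s²
d = v₀² / (2a) = 31.0² / (2 × 3.59969) = 961.0 / 7.19938 = 133.5 m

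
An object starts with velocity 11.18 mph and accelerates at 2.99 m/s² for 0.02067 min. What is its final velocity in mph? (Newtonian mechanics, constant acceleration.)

v₀ = 11.18 mph × 0.44704 = 4.99791 m/s
t = 0.02067 min × 60.0 = 1.2402 s
v = v₀ + a × t = 4.99791 + 2.99 × 1.2402 = 8.70611 m/s
v = 8.70611 m/s / 0.44704 = 19.48 mph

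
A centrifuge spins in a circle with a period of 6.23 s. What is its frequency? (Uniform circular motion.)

f = 1/T = 1/6.23 = 0.1605 Hz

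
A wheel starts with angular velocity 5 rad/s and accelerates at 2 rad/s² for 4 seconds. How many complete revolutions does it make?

θ = ω₀t + ½αt² = 5×4 + ½×2×4² = 36.0 rad
Total revolutions = θ/(2π) = 36.0/(2π) = 5.73
Complete revolutions = ⌊5.73⌋ = 5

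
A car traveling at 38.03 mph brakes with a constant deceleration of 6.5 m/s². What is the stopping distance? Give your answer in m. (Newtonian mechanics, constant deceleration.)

v₀ = 38.03 mph × 0.44704 = 17.0009 m/s
d = v₀² / (2a) = 17.0009² / (2 × 6.5) = 289.031 / 13.0 = 22.23 m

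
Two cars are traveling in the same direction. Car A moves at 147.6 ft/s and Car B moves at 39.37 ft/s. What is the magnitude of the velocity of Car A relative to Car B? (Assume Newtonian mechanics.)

v_rel = |v_A - v_B| = |147.6 - 39.37| = 108.23 ft/s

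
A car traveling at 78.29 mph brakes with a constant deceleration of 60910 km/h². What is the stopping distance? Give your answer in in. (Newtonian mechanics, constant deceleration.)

v₀ = 78.29 mph × 0.44704 = 34.99876 m/s
a = 60910 km/h² × 7.716049382716049e-05 = 4.699846 m/s²
d = v₀² / (2a) = 34.99876² / (2 × 4.699846) = 1224.913 / 9.399692 = 130.3142 m
d = 130.3142 m / 0.0254 = 5130 in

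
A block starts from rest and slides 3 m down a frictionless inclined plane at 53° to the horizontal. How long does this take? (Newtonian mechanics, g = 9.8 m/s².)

a = g sin(θ) = 9.8 × sin(53°) = 7.8266 m/s²
t = √(2d/a) = √(2 × 3 / 7.8266) = 0.88 s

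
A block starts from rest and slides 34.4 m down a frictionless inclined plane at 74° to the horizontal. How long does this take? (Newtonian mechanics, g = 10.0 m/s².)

a = g sin(θ) = 10.0 × sin(74°) = 9.6126 m/s²
t = √(2d/a) = √(2 × 34.4 / 9.6126) = 2.68 s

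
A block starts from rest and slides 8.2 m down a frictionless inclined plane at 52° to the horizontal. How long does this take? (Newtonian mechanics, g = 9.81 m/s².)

a = g sin(θ) = 9.81 × sin(52°) = 7.7304 m/s²
t = √(2d/a) = √(2 × 8.2 / 7.7304) = 1.46 s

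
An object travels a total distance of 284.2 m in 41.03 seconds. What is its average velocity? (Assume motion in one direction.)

v_avg = Δd / Δt = 284.2 / 41.03 = 6.93 m/s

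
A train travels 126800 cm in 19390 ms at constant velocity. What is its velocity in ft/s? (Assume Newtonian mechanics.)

d = 126800 cm × 0.01 = 1268.0 m
t = 19390 ms × 0.001 = 19.39 s
v = d / t = 1268.0 / 19.39 = 65.3945 m/s
v = 65.3945 m/s / 0.3048 = 214.5 ft/s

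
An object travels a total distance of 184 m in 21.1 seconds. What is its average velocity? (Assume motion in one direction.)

v_avg = Δd / Δt = 184 / 21.1 = 8.72 m/s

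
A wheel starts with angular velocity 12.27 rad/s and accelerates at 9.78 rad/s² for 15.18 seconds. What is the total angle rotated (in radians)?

θ = ω₀t + ½αt² = 12.27×15.18 + ½×9.78×15.18² = 1313.07 rad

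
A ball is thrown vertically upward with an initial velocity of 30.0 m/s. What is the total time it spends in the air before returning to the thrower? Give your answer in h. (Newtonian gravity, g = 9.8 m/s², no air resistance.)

t_total = 2 × v₀ / g = 2 × 30.0 / 9.8 = 6.12245 s
t_total = 6.12245 s / 3600.0 = 0.001701 h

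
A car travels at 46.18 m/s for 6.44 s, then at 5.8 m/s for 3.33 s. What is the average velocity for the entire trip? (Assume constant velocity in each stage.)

d₁ = v₁t₁ = 46.18 × 6.44 = 297.3992 m
d₂ = v₂t₂ = 5.8 × 3.33 = 19.314 m
d_total = 316.7132 m, t_total = 9.77 s
v_avg = d_total/t_total = 316.7132/9.77 = 32.42 m/s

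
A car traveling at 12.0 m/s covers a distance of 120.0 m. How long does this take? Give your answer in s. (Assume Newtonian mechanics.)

t = d / v = 120.0 / 12.0 = 10.0 s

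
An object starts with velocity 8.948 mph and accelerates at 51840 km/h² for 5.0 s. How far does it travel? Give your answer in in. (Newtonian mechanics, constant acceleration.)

v₀ = 8.948 mph × 0.44704 = 4.00011 m/s
a = 51840 km/h² × 7.716049382716049e-05 = 4.0 m/s²
d = v₀ × t + ½ × a × t² = 4.00011 × 5.0 + 0.5 × 4.0 × 5.0² = 70.0006 m
d = 70.0006 m / 0.0254 = 2756 in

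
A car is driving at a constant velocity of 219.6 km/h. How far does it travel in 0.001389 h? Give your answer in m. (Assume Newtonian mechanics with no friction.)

v = 219.6 km/h × 0.2777777777777778 = 61.0 m/s
t = 0.001389 h × 3600.0 = 5.0004 s
d = v × t = 61.0 × 5.0004 = 305.0 m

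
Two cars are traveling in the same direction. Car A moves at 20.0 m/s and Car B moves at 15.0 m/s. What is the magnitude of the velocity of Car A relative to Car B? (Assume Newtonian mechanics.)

v_rel = |v_A - v_B| = |20.0 - 15.0| = 5.0 m/s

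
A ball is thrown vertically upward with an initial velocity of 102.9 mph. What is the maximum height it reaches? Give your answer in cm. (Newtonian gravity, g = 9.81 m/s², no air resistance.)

v₀ = 102.9 mph × 0.44704 = 46.0004 m/s
h_max = v₀² / (2g) = 46.0004² / (2 × 9.81) = 2116.04 / 19.62 = 107.851 m
h_max = 107.851 m / 0.01 = 10790 cm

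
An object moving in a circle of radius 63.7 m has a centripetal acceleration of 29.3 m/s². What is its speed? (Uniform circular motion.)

v = √(a_c × r) = √(29.3 × 63.7) = 43.2 m/s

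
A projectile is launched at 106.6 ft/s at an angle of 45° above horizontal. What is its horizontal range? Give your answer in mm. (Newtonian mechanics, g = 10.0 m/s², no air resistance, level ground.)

v₀ = 106.6 ft/s × 0.3048 = 32.4917 m/s
R = v₀² × sin(2θ) / g = 32.4917² × sin(2 × 45°) / 10.0 = 1055.71 × 1.0 / 10.0 = 105.571 m
R = 105.571 m / 0.001 = 105600 mm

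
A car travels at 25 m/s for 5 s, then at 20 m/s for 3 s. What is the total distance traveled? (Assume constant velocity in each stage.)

d₁ = v₁t₁ = 25 × 5 = 125 m
d₂ = v₂t₂ = 20 × 3 = 60 m
d_total = 125 + 60 = 185 m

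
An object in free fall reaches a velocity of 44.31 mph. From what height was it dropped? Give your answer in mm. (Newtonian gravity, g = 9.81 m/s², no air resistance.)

v = 44.31 mph × 0.44704 = 19.8083 m/s
h = v² / (2g) = 19.8083² / (2 × 9.81) = 19.9984 m
h = 19.9984 m / 0.001 = 20000 mm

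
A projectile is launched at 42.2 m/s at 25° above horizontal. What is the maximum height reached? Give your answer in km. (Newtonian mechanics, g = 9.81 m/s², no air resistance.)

H = v₀² × sin²(θ) / (2g) = 42.2² × sin(25°)² / (2 × 9.81) = 1780.84 × 0.178606 / 19.62 = 16.2115 m
H = 16.2115 m / 1000.0 = 0.01621 km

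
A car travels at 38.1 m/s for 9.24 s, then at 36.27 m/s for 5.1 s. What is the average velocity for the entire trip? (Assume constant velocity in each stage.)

d₁ = v₁t₁ = 38.1 × 9.24 = 352.044 m
d₂ = v₂t₂ = 36.27 × 5.1 = 184.977 m
d_total = 537.021 m, t_total = 14.34 s
v_avg = d_total/t_total = 537.021/14.34 = 37.45 m/s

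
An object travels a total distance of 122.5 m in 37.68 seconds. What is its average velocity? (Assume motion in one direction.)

v_avg = Δd / Δt = 122.5 / 37.68 = 3.25 m/s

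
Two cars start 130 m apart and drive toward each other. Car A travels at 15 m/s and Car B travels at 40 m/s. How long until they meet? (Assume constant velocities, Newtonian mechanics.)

Combined speed: v_combined = 15 + 40 = 55 m/s
Time to meet: t = d/v_combined = 130/55 = 2.36 s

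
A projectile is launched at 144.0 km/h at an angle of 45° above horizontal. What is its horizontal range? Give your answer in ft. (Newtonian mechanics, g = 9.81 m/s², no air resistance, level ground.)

v₀ = 144.0 km/h × 0.2777777777777778 = 40.0 m/s
R = v₀² × sin(2θ) / g = 40.0² × sin(2 × 45°) / 9.81 = 1600.0 × 1.0 / 9.81 = 163.099 m
R = 163.099 m / 0.3048 = 535.1 ft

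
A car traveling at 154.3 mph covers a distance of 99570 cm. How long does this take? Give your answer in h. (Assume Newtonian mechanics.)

d = 99570 cm × 0.01 = 995.7 m
v = 154.3 mph × 0.44704 = 68.9783 m/s
t = d / v = 995.7 / 68.9783 = 14.435 s
t = 14.435 s / 3600.0 = 0.00401 h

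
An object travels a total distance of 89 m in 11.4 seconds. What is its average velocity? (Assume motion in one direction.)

v_avg = Δd / Δt = 89 / 11.4 = 7.81 m/s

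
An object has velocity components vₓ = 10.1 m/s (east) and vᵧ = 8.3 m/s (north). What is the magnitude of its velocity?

|v| = √(vₓ² + vᵧ²) = √(10.1² + 8.3²) = √(170.9) = 13.07 m/s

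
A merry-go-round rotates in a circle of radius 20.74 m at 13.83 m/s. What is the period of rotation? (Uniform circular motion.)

T = 2πr/v = 2π×20.74/13.83 = 9.42 s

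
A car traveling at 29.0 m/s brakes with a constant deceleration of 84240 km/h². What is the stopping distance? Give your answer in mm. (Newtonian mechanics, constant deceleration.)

a = 84240 km/h² × 7.716049382716049e-05 = 6.5 m/s²
d = v₀² / (2a) = 29.0² / (2 × 6.5) = 841.0 / 13.0 = 64.6923 m
d = 64.6923 m / 0.001 = 64690 mm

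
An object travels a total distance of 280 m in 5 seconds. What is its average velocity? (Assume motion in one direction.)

v_avg = Δd / Δt = 280 / 5 = 56.0 m/s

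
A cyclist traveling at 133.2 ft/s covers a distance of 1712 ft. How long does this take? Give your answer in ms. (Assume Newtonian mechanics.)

d = 1712 ft × 0.3048 = 521.818 m
v = 133.2 ft/s × 0.3048 = 40.5994 m/s
t = d / v = 521.818 / 40.5994 = 12.8529 s
t = 12.8529 s / 0.001 = 12850 ms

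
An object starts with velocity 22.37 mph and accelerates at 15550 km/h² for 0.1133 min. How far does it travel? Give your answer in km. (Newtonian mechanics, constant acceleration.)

v₀ = 22.37 mph × 0.44704 = 10.0003 m/s
a = 15550 km/h² × 7.716049382716049e-05 = 1.19985 m/s²
t = 0.1133 min × 60.0 = 6.798 s
d = v₀ × t + ½ × a × t² = 10.0003 × 6.798 + 0.5 × 1.19985 × 6.798² = 95.7063 m
d = 95.7063 m / 1000.0 = 0.09571 km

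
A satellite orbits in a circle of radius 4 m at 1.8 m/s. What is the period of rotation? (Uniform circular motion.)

T = 2πr/v = 2π×4/1.8 = 13.96 s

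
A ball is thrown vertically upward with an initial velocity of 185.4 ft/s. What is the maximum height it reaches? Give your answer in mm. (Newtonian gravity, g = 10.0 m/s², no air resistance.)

v₀ = 185.4 ft/s × 0.3048 = 56.5099 m/s
h_max = v₀² / (2g) = 56.5099² / (2 × 10.0) = 3193.37 / 20.0 = 159.668 m
h_max = 159.668 m / 0.001 = 159700 mm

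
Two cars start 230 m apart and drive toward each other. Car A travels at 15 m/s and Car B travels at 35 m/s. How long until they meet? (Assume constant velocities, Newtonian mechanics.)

Combined speed: v_combined = 15 + 35 = 50 m/s
Time to meet: t = d/v_combined = 230/50 = 4.6 s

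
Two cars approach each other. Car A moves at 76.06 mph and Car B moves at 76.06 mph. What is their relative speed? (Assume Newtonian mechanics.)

v_rel = v_A + v_B = 76.06 + 76.06 = 152.12 mph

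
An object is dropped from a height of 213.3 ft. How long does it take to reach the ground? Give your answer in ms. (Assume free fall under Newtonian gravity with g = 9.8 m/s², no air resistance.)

h = 213.3 ft × 0.3048 = 65.0138 m
t = √(2h/g) = √(2 × 65.0138 / 9.8) = 3.64254 s
t = 3.64254 s / 0.001 = 3643 ms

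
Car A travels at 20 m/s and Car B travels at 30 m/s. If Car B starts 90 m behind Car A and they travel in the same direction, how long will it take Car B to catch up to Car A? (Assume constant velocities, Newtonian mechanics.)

Relative speed: v_rel = 30 - 20 = 10 m/s
Time to catch: t = d₀/v_rel = 90/10 = 9.0 s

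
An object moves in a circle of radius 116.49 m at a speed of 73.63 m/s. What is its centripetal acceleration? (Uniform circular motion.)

a_c = v²/r = 73.63²/116.49 = 5421.3769/116.49 = 46.54 m/s²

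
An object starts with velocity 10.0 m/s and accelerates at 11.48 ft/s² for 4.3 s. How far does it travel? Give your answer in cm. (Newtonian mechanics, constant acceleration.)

a = 11.48 ft/s² × 0.3048 = 3.4991 m/s²
d = v₀ × t + ½ × a × t² = 10.0 × 4.3 + 0.5 × 3.4991 × 4.3² = 75.3492 m
d = 75.3492 m / 0.01 = 7535 cm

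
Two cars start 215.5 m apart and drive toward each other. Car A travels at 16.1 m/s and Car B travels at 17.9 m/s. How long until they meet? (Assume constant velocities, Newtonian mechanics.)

Combined speed: v_combined = 16.1 + 17.9 = 34.0 m/s
Time to meet: t = d/v_combined = 215.5/34.0 = 6.34 s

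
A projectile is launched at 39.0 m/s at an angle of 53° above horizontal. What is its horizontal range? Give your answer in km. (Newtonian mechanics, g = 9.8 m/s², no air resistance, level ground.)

R = v₀² × sin(2θ) / g = 39.0² × sin(2 × 53°) / 9.8 = 1521.0 × 0.961262 / 9.8 = 149.192 m
R = 149.192 m / 1000.0 = 0.1492 km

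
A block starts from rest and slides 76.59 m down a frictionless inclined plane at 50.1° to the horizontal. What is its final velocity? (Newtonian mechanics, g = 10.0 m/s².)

a = g sin(θ) = 10.0 × sin(50.1°) = 7.6717 m/s²
v = √(2ad) = √(2 × 7.6717 × 76.59) = 34.28 m/s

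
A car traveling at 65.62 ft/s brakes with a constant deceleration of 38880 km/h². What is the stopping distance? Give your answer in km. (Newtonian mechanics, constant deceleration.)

v₀ = 65.62 ft/s × 0.3048 = 20.001 m/s
a = 38880 km/h² × 7.716049382716049e-05 = 3.0 m/s²
d = v₀² / (2a) = 20.001² / (2 × 3.0) = 400.04 / 6.0 = 66.6733 m
d = 66.6733 m / 1000.0 = 0.06667 km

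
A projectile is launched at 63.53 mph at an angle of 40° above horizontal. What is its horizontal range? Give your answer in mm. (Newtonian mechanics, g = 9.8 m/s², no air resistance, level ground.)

v₀ = 63.53 mph × 0.44704 = 28.4005 m/s
R = v₀² × sin(2θ) / g = 28.4005² × sin(2 × 40°) / 9.8 = 806.588 × 0.984808 / 9.8 = 81.0545 m
R = 81.0545 m / 0.001 = 81050 mm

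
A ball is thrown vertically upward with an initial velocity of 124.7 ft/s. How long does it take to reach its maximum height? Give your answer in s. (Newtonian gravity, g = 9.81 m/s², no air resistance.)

v₀ = 124.7 ft/s × 0.3048 = 38.0086 m/s
t_up = v₀ / g = 38.0086 / 9.81 = 3.874 s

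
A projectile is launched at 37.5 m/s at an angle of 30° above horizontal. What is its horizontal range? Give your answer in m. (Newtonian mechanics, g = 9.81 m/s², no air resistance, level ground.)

R = v₀² × sin(2θ) / g = 37.5² × sin(2 × 30°) / 9.81 = 1406.25 × 0.866025 / 9.81 = 124.1 m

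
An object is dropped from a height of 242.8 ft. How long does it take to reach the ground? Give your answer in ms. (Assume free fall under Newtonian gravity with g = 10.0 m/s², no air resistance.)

h = 242.8 ft × 0.3048 = 74.0054 m
t = √(2h/g) = √(2 × 74.0054 / 10.0) = 3.84722 s
t = 3.84722 s / 0.001 = 3847 ms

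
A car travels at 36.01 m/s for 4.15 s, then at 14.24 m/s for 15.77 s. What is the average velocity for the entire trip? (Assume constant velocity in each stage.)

d₁ = v₁t₁ = 36.01 × 4.15 = 149.4415 m
d₂ = v₂t₂ = 14.24 × 15.77 = 224.5648 m
d_total = 374.0063 m, t_total = 19.92 s
v_avg = d_total/t_total = 374.0063/19.92 = 18.78 m/s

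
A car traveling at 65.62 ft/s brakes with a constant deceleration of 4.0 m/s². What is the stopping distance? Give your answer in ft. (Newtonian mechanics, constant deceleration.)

v₀ = 65.62 ft/s × 0.3048 = 20.001 m/s
d = v₀² / (2a) = 20.001² / (2 × 4.0) = 400.04 / 8.0 = 50.005 m
d = 50.005 m / 0.3048 = 164.1 ft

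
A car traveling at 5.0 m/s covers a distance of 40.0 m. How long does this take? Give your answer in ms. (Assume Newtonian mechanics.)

t = d / v = 40.0 / 5.0 = 8.0 s
t = 8.0 s / 0.001 = 8000 ms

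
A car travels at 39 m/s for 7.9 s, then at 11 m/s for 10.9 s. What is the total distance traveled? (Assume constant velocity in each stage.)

d₁ = v₁t₁ = 39 × 7.9 = 308.1 m
d₂ = v₂t₂ = 11 × 10.9 = 119.9 m
d_total = 308.1 + 119.9 = 428.0 m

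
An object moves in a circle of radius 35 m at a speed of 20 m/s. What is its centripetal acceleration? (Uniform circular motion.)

a_c = v²/r = 20²/35 = 400/35 = 11.43 m/s²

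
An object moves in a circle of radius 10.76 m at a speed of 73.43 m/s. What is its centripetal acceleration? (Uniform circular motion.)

a_c = v²/r = 73.43²/10.76 = 5391.9649/10.76 = 501.11 m/s²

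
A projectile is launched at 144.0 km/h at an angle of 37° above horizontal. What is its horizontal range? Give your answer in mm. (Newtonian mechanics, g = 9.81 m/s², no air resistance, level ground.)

v₀ = 144.0 km/h × 0.2777777777777778 = 40.0 m/s
R = v₀² × sin(2θ) / g = 40.0² × sin(2 × 37°) / 9.81 = 1600.0 × 0.961262 / 9.81 = 156.781 m
R = 156.781 m / 0.001 = 156800 mm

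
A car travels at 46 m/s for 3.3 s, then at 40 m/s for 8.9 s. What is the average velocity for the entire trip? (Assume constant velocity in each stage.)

d₁ = v₁t₁ = 46 × 3.3 = 151.8 m
d₂ = v₂t₂ = 40 × 8.9 = 356.0 m
d_total = 507.8 m, t_total = 12.2 s
v_avg = d_total/t_total = 507.8/12.2 = 41.62 m/s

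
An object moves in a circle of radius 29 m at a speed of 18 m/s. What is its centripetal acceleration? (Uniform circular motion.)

a_c = v²/r = 18²/29 = 324/29 = 11.17 m/s²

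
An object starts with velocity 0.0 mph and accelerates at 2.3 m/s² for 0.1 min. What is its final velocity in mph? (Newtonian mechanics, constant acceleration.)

v₀ = 0.0 mph × 0.44704 = 0.0 m/s
t = 0.1 min × 60.0 = 6.0 s
v = v₀ + a × t = 0.0 + 2.3 × 6.0 = 13.8 m/s
v = 13.8 m/s / 0.44704 = 30.87 mph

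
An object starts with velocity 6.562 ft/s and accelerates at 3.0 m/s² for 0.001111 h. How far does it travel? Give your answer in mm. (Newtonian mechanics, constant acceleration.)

v₀ = 6.562 ft/s × 0.3048 = 2.0001 m/s
t = 0.001111 h × 3600.0 = 3.9996 s
d = v₀ × t + ½ × a × t² = 2.0001 × 3.9996 + 0.5 × 3.0 × 3.9996² = 31.9948 m
d = 31.9948 m / 0.001 = 31990 mm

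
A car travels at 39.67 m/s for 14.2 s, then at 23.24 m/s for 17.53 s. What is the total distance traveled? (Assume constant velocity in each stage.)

d₁ = v₁t₁ = 39.67 × 14.2 = 563.314 m
d₂ = v₂t₂ = 23.24 × 17.53 = 407.3972 m
d_total = 563.314 + 407.3972 = 970.71 m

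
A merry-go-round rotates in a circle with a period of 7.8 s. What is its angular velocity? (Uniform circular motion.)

ω = 2π/T = 2π/7.8 = 0.8055 rad/s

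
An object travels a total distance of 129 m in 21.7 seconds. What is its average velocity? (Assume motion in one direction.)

v_avg = Δd / Δt = 129 / 21.7 = 5.94 m/s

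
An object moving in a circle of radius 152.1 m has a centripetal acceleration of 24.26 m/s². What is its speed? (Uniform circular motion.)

v = √(a_c × r) = √(24.26 × 152.1) = 60.74 m/s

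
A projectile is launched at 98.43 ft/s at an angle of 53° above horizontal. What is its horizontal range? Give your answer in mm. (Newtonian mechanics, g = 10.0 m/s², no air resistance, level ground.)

v₀ = 98.43 ft/s × 0.3048 = 30.0015 m/s
R = v₀² × sin(2θ) / g = 30.0015² × sin(2 × 53°) / 10.0 = 900.09 × 0.961262 / 10.0 = 86.5222 m
R = 86.5222 m / 0.001 = 86520 mm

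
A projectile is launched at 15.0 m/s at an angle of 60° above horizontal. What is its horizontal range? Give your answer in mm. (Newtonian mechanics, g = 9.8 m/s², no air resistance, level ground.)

R = v₀² × sin(2θ) / g = 15.0² × sin(2 × 60°) / 9.8 = 225.0 × 0.866025 / 9.8 = 19.8832 m
R = 19.8832 m / 0.001 = 19880 mm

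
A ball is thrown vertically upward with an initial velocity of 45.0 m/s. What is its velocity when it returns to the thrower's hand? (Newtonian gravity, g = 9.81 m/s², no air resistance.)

By conservation of energy (no air resistance), the ball returns to the throw height with the same speed as launch, but directed downward.
|v_ground| = v₀ = 45.0 m/s
v_ground = 45.0 m/s (downward)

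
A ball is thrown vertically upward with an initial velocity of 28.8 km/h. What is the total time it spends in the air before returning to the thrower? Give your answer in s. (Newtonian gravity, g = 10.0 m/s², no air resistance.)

v₀ = 28.8 km/h × 0.2777777777777778 = 8.0 m/s
t_total = 2 × v₀ / g = 2 × 8.0 / 10.0 = 1.6 s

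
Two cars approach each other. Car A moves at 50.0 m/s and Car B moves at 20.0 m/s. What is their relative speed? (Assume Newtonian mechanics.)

v_rel = v_A + v_B = 50.0 + 20.0 = 70.0 m/s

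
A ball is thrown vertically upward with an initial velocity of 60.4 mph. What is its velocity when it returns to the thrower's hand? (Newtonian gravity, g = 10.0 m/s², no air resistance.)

By conservation of energy (no air resistance), the ball returns to the throw height with the same speed as launch, but directed downward.
|v_ground| = v₀ = 60.4 mph
v_ground = 60.4 mph (downward)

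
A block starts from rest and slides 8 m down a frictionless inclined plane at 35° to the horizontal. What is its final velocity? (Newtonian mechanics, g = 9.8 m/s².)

a = g sin(θ) = 9.8 × sin(35°) = 5.621 m/s²
v = √(2ad) = √(2 × 5.621 × 8) = 9.48 m/s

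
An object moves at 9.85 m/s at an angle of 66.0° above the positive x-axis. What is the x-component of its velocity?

vₓ = v cos(θ) = 9.85 × cos(66.0°) = 4.01 m/s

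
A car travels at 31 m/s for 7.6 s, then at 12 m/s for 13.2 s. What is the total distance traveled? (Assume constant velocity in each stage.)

d₁ = v₁t₁ = 31 × 7.6 = 235.6 m
d₂ = v₂t₂ = 12 × 13.2 = 158.4 m
d_total = 235.6 + 158.4 = 394.0 m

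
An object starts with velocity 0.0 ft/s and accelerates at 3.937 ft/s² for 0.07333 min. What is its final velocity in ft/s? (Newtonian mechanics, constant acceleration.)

v₀ = 0.0 ft/s × 0.3048 = 0.0 m/s
a = 3.937 ft/s² × 0.3048 = 1.2 m/s²
t = 0.07333 min × 60.0 = 4.3998 s
v = v₀ + a × t = 0.0 + 1.2 × 4.3998 = 5.27976 m/s
v = 5.27976 m/s / 0.3048 = 17.32 ft/s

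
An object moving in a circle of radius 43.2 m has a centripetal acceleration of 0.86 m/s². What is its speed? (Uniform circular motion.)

v = √(a_c × r) = √(0.86 × 43.2) = 6.1 m/s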